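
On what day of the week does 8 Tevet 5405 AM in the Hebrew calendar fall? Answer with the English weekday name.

Friday

This is JDN 2321890 (6 January 1645 Gregorian).
2321890 ≡ 4 (mod 7); counting from Monday = 0 gives Friday.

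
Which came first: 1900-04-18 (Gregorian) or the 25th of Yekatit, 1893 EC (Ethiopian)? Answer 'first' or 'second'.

Converting both to JDN: 2415128 vs 2415448; the smaller is the first.

first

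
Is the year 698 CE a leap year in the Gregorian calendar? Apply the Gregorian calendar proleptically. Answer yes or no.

no

698 is not divisible by 4, so it is a common year.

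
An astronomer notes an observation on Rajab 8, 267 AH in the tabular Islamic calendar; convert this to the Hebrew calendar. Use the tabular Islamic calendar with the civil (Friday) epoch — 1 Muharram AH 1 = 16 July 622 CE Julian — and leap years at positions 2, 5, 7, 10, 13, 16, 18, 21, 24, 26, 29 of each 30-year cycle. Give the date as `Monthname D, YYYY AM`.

Adar 9, 4641 AM

Both dates share Julian Day Number 2042886; in the Hebrew calendar that is 9 Adar 4641 AM.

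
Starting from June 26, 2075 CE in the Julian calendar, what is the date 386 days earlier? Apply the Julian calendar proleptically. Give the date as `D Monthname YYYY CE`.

Counting 386 days back from JDN 2479128 reaches JDN 2478742, which is 5 June 2074 CE.

5 June 2074 CE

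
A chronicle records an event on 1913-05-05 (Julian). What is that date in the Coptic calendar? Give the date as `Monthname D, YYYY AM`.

The source date corresponds to 18 May 1913 in the Gregorian calendar (JDN 2419906).
That day falls on 10 Pashons 1629 AM in the Coptic calendar.

Pashons 10, 1629 AM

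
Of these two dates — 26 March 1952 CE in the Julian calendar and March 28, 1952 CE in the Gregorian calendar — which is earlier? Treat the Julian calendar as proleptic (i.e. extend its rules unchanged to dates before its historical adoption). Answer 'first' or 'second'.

The two dates have Julian Day Numbers 2434111 and 2434100 respectively.
Since 2434100 < 2434111, the second date comes first.

second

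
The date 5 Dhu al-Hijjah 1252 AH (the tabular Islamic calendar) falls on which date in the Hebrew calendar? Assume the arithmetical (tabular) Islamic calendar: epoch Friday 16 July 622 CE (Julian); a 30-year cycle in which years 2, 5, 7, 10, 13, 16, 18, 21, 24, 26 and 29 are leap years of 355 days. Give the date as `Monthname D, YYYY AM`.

Adar II 6, 5597 AM

Julian Day Number of the source date = 2392082.
Converting JDN 2392082 to the Hebrew calendar gives 6 Adar II 5597 AM.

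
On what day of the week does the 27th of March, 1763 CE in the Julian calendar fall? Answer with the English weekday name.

Thursday

Equivalently 7 April 1763 Gregorian, JDN 2365079.
JDN 2365079 mod 7 = 3, and JDN 0 was a Monday, so this is a Thursday.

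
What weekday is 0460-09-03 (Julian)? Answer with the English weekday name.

Equivalently 4 September 460 Gregorian, JDN 1889319.
1889319 ≡ 5 (mod 7); counting from Monday = 0 gives Saturday.

Saturday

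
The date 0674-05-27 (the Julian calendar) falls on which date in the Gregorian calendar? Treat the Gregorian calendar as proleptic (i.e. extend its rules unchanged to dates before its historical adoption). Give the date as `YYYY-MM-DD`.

0674-05-30

The Julian–Gregorian offset here is 3 days (Julian trailing).
27 May 674 Julian + 3 days → 30 May 674 Gregorian.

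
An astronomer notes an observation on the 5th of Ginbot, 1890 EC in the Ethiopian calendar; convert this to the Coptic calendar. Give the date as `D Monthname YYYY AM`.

5 Pashons 1614 AM

Both dates share Julian Day Number 2414422; in the Coptic calendar that is 5 Pashons 1614 AM.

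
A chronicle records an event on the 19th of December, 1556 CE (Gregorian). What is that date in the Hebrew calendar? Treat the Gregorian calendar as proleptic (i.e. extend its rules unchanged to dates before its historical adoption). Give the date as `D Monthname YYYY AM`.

Julian Day Number of the source date = 2289730.
Converting JDN 2289730 to the Hebrew calendar gives 6 Tevet 5317 AM.

6 Tevet 5317 AM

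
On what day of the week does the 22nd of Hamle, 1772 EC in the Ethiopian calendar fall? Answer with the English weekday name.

In the Gregorian calendar this is 27 July 1780 (JDN 2371400).
Since JDN mod 7 = 3 (0 = Monday), the day is Thursday.

Thursday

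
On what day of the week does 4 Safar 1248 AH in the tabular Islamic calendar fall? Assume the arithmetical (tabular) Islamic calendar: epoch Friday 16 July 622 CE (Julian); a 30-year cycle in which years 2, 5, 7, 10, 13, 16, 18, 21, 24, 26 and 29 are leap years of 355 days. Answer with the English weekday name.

This is JDN 2390368 (3 July 1832 Gregorian).
JDN 2390368 mod 7 = 1, and JDN 0 was a Monday, so this is a Tuesday.

Tuesday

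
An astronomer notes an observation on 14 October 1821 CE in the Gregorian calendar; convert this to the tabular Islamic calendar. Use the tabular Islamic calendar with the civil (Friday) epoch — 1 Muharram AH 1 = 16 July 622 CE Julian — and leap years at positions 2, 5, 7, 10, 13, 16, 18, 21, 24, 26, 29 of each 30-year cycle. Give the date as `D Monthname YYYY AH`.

17 Muharram 1237 AH

Julian Day Number of the source date = 2386453.
Converting JDN 2386453 to the tabular Islamic calendar gives 17 Muharram 1237 AH.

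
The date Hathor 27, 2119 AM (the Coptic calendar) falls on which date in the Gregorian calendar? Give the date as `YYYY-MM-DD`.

Both dates share Julian Day Number 2598715; in the Gregorian calendar that is 9 December 2402 CE.

2402-12-09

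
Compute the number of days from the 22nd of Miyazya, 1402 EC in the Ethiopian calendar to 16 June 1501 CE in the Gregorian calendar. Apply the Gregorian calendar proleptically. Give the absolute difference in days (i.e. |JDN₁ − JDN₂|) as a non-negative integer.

33288

First date → JDN 2236167; second date → JDN 2269455.
The interval is |2236167 − 2269455| = 33288 days.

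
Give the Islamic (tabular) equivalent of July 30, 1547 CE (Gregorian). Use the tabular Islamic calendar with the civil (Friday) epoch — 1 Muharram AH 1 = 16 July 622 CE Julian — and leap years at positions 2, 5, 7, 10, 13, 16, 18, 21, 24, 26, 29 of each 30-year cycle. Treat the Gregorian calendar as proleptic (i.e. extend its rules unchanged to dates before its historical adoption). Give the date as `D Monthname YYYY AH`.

2 Jumada al-Thani 954 AH

Julian Day Number of the source date = 2286300.
Converting JDN 2286300 to the tabular Islamic calendar gives 2 Jumada al-Thani 954 AH.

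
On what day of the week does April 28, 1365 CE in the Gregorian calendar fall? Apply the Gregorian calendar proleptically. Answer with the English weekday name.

Since JDN mod 7 = 6 (0 = Monday), the day is Sunday.

Sunday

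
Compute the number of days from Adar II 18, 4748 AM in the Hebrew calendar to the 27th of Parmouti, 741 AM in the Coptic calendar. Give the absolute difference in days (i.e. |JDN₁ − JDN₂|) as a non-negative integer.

13557

JDN of the first date = 2081994.
JDN of the second date = 2095551.
|2095551 − 2081994| = 13557.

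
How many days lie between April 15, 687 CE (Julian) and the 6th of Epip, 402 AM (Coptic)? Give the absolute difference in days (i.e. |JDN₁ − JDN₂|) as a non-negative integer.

289

JDN of the first date = 1972089.
JDN of the second date = 1971800.
|1971800 − 1972089| = 289.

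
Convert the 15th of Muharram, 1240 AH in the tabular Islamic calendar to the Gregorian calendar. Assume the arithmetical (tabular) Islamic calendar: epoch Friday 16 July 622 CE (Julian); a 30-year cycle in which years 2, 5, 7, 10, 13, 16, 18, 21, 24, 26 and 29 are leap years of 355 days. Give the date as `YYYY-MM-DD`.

Julian Day Number of the source date = 2387514.
Converting JDN 2387514 to the Gregorian calendar gives 9 September 1824 CE.

1824-09-09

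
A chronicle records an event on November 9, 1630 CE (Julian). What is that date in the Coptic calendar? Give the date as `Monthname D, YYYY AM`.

The source date corresponds to 19 November 1630 in the Gregorian calendar (JDN 2316728).
That day falls on 13 Hathor 1347 AM in the Coptic calendar.

Hathor 13, 1347 AM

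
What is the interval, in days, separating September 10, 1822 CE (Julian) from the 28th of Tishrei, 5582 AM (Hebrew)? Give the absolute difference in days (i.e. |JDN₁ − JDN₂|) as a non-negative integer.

333

First date → JDN 2386796; second date → JDN 2386463.
The interval is |2386796 − 2386463| = 333 days.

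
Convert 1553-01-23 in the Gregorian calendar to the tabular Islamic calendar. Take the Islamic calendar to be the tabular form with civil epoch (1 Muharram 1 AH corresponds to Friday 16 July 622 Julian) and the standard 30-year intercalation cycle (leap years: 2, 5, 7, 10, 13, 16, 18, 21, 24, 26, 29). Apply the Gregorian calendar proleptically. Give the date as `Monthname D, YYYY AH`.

Both dates share Julian Day Number 2288304; in the tabular Islamic calendar that is 27 Muharram 960 AH.

Muharram 27, 960 AH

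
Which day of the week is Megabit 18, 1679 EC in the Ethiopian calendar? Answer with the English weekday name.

Monday

Equivalently 24 March 1687 Gregorian, JDN 2337307.
Since JDN mod 7 = 0 (0 = Monday), the day is Monday.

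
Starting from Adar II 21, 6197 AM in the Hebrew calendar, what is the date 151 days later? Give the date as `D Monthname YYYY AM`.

25 Av 6197 AM

JDN of Adar II 21, 6197 AM = 2611244.
2611244 + 151 = 2611395.
JDN 2611395 in the Hebrew calendar is 25 Av 6197 AM.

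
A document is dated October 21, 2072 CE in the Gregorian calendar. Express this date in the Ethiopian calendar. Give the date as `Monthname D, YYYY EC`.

Julian Day Number of the source date = 2478137.
Converting JDN 2478137 to the Ethiopian calendar gives 11 Tikimt 2065 EC.

Tikimt 11, 2065 EC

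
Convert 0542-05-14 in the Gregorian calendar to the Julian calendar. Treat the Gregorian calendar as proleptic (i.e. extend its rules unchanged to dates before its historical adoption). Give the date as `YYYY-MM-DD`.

0542-05-12

The Julian–Gregorian offset here is 2 days (Julian trailing).
14 May 542 Gregorian − 2 days → 12 May 542 Julian.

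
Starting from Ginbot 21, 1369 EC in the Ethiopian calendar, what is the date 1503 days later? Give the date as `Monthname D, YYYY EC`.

The starting date is JDN 2224143; 2224143 + 1503 = 2225646.
JDN 2225646 corresponds to Hamle 3, 1373 EC.

Hamle 3, 1373 EC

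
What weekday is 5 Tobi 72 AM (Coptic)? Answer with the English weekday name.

Monday

This is JDN 1851087 (2 January 356 Gregorian).
1851087 ≡ 0 (mod 7); counting from Monday = 0 gives Monday.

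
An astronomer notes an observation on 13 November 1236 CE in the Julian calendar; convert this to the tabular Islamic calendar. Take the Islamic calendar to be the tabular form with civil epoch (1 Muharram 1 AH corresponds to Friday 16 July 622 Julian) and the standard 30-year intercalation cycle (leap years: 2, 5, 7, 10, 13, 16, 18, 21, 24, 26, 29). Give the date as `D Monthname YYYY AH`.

12 Rabi' al-Awwal 634 AH

Julian Day Number of the source date = 2172824.
Converting JDN 2172824 to the tabular Islamic calendar gives 12 Rabi' al-Awwal 634 AH.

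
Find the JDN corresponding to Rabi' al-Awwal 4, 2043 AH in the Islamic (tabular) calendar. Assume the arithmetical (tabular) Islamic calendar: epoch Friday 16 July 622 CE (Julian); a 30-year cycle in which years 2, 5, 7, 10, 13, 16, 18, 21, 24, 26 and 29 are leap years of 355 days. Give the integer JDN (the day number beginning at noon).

2672119

Equivalently 30 November 2603 (Gregorian).
JDN 2400001 is 17 November 1858 CE (Gregorian), MJD 0; the target day is +272118 days from there, so JDN = 2672119.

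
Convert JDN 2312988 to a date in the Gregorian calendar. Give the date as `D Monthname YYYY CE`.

JDN 2451545 is 1 Jan 2000; 2312988 is −138557 days from there.

23 August 1620 CE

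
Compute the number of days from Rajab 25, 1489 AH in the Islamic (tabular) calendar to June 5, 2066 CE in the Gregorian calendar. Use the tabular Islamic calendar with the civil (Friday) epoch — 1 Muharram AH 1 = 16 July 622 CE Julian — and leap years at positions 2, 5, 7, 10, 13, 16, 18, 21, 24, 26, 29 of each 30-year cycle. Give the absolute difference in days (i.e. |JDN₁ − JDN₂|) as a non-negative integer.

JDN of the first date = 2475939.
JDN of the second date = 2475807.
|2475807 − 2475939| = 132.

132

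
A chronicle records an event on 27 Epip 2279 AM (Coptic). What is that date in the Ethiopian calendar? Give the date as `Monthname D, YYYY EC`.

Hamle 27, 2555 EC

Julian Day Number of the source date = 2657395.
Converting JDN 2657395 to the Ethiopian calendar gives 27 Hamle 2555 EC.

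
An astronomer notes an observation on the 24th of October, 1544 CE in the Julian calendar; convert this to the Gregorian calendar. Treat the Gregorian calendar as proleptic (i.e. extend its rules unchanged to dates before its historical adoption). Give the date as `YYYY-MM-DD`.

The Julian–Gregorian offset here is 10 days (Julian trailing).
24 October 1544 Julian + 10 days → 3 November 1544 Gregorian.

1544-11-03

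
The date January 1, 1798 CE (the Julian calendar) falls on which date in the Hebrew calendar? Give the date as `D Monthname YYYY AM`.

Both dates share Julian Day Number 2377778; in the Hebrew calendar that is 24 Tevet 5558 AM.

24 Tevet 5558 AM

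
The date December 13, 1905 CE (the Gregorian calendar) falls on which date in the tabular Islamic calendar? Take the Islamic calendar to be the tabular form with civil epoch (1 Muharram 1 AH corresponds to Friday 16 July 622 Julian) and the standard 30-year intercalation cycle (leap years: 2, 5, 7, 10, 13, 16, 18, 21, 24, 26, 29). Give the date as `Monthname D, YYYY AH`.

Shawwal 15, 1323 AH

Both dates share Julian Day Number 2417193; in the tabular Islamic calendar that is 15 Shawwal 1323 AH.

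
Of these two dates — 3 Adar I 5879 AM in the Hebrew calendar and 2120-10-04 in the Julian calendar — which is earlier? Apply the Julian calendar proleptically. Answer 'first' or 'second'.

first

First date → JDN 2495052; second date → JDN 2495665.
JDN 2495052 < JDN 2495665, so the first date is earlier.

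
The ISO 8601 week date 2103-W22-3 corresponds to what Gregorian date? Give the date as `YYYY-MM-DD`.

2103-05-30

ISO week 1 of 2103 is the week containing the first Thursday of 2103.
Week 22, day 3 (Wednesday) lands on 2103-05-30.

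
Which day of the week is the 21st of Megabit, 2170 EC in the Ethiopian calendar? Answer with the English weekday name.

Tuesday

This is JDN 2516648 (31 March 2178 Gregorian).
2516648 ≡ 1 (mod 7); counting from Monday = 0 gives Tuesday.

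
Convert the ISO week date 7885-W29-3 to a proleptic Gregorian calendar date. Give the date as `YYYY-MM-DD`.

ISO week 1 of 7885 is the week containing the first Thursday of 7885.
Week 29, day 3 (Wednesday) lands on 7885-07-15.

7885-07-15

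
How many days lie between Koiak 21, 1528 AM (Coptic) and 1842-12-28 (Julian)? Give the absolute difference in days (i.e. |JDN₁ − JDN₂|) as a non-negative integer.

JDN of the first date = 2382877.
JDN of the second date = 2394210.
|2394210 − 2382877| = 11333.

11333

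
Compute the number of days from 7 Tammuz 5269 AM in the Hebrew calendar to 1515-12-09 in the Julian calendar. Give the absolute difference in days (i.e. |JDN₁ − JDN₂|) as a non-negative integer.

2358

First date → JDN 2272396; second date → JDN 2274754.
The interval is |2272396 − 2274754| = 2358 days.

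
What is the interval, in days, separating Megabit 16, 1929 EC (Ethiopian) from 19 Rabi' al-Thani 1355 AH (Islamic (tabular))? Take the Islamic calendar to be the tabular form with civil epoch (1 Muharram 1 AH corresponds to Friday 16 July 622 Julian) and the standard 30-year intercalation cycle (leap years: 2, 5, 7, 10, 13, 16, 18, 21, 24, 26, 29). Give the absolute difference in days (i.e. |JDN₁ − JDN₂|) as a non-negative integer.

259

JDN of the first date = 2428618.
JDN of the second date = 2428359.
|2428359 − 2428618| = 259.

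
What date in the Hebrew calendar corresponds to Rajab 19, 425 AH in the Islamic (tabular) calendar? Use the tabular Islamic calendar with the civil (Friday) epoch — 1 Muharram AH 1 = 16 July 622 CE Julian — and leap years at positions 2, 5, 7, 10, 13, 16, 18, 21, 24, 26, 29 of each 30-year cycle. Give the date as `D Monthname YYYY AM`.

20 Sivan 4794 AM

The source date corresponds to 15 June 1034 in the proleptic Gregorian calendar (JDN 2098886).
That day falls on 20 Sivan 4794 AM in the Hebrew calendar.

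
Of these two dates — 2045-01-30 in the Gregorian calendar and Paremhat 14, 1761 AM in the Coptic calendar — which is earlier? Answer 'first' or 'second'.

The two dates have Julian Day Numbers 2468011 and 2468063 respectively.
Since 2468011 < 2468063, the first date comes first.

first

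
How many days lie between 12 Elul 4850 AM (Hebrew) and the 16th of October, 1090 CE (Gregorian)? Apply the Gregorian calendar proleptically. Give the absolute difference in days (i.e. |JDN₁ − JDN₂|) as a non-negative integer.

JDN of the first date = 2119403.
JDN of the second date = 2119463.
|2119463 − 2119403| = 60.

60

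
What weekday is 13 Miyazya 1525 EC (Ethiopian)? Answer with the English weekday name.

Tuesday

Equivalently 18 April 1533 Gregorian, JDN 2281084.
2281084 ≡ 1 (mod 7); counting from Monday = 0 gives Tuesday.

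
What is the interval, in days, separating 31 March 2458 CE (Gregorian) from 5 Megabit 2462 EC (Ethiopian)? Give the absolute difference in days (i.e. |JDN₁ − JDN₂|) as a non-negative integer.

First date → JDN 2618916; second date → JDN 2623285.
The interval is |2618916 − 2623285| = 4369 days.

4369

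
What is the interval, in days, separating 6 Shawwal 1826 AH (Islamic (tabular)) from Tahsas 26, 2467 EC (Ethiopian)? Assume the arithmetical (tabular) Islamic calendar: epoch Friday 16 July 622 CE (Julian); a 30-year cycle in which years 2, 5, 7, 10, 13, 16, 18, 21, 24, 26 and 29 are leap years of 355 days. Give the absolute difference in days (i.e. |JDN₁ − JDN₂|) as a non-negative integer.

JDN of the first date = 2595430.
JDN of the second date = 2625042.
|2625042 − 2595430| = 29612.

29612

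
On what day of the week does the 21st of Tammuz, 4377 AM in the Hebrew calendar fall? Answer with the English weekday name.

Thursday

Equivalently 3 July 617 Gregorian, JDN 1946598.
Since JDN mod 7 = 3 (0 = Monday), the day is Thursday.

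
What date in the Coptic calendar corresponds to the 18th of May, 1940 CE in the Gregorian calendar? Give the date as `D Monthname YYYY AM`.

Both dates share Julian Day Number 2429768; in the Coptic calendar that is 10 Pashons 1656 AM.

10 Pashons 1656 AM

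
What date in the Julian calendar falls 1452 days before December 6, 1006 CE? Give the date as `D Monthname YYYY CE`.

Counting 1452 days back from JDN 2088839 reaches JDN 2087387, which is 15 December 1002 CE.

15 December 1002 CE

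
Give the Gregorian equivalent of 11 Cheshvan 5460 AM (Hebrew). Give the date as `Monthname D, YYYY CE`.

November 3, 1699 CE

Both dates share Julian Day Number 2341914; in the Gregorian calendar that is 3 November 1699 CE.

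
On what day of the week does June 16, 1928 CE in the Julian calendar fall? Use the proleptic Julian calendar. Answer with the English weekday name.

In the Gregorian calendar this is 29 June 1928 (JDN 2425427).
2425427 ≡ 4 (mod 7); counting from Monday = 0 gives Friday.

Friday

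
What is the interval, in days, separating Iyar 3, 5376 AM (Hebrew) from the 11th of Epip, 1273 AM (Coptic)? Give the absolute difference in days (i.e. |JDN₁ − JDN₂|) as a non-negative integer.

First date → JDN 2311402; second date → JDN 2289938.
The interval is |2311402 − 2289938| = 21464 days.

21464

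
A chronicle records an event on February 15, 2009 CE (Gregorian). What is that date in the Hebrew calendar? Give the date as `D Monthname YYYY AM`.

Julian Day Number of the source date = 2454878.
Converting JDN 2454878 to the Hebrew calendar gives 21 Shevat 5769 AM.

21 Shevat 5769 AM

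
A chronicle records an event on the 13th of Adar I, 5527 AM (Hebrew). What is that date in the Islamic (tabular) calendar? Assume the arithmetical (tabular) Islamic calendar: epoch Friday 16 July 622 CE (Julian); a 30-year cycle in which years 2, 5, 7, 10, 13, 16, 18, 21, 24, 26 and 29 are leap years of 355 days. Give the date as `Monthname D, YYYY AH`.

Ramadan 13, 1180 AH

The source date corresponds to 12 February 1767 in the Gregorian calendar (JDN 2366486).
That day falls on 13 Ramadan 1180 AH in the tabular Islamic calendar.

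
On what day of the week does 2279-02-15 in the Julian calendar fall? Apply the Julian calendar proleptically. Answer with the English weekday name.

This is JDN 2553508 (2 March 2279 Gregorian).
2553508 ≡ 6 (mod 7); counting from Monday = 0 gives Sunday.

Sunday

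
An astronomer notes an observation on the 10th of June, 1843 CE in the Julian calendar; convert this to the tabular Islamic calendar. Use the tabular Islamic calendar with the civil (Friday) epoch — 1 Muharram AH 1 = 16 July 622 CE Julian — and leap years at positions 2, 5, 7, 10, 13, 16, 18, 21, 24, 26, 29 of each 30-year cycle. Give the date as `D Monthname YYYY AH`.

24 Jumada al-Awwal 1259 AH

Julian Day Number of the source date = 2394374.
Converting JDN 2394374 to the tabular Islamic calendar gives 24 Jumada al-Awwal 1259 AH.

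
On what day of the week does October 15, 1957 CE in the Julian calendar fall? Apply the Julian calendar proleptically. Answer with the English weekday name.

Monday

This is JDN 2436140 (28 October 1957 Gregorian).
Since JDN mod 7 = 0 (0 = Monday), the day is Monday.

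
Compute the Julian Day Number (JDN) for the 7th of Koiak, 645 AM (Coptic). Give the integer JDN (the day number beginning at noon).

Equivalently 8 December 928 (proleptic Gregorian).
JDN 2299161 is 15 October 1582 CE (Gregorian); the target day is −238814 days from there, so JDN = 2060347.

2060347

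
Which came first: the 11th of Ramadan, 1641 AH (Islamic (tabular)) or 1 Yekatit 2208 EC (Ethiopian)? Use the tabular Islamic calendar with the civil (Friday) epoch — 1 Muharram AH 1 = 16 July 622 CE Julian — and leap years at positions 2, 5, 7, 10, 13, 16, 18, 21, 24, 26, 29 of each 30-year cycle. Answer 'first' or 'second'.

first

The two dates have Julian Day Numbers 2529847 and 2530478 respectively.
Since 2529847 < 2530478, the first date comes first.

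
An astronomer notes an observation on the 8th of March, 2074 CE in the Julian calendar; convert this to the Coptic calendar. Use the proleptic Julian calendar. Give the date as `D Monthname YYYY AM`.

Both dates share Julian Day Number 2478653; in the Coptic calendar that is 12 Paremhat 1790 AM.

12 Paremhat 1790 AM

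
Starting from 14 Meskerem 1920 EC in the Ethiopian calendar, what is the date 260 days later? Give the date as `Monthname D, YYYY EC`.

Counting 260 days forward from JDN 2425149 reaches JDN 2425409, which is Sene 4, 1920 EC.

Sene 4, 1920 EC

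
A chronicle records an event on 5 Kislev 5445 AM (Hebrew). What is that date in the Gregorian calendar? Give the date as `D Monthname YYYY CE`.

12 November 1684 CE

Both dates share Julian Day Number 2336445; in the Gregorian calendar that is 12 November 1684 CE.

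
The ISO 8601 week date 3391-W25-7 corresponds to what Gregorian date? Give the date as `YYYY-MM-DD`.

3391-06-26

ISO week 1 of 3391 is the week containing the first Thursday of 3391.
Week 25, day 7 (Sunday) lands on 3391-06-26.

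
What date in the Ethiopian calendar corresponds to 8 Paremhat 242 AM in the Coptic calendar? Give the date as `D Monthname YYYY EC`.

The source date corresponds to 6 March 526 in the proleptic Gregorian calendar (JDN 1913242).
That day falls on 8 Megabit 518 EC in the Ethiopian calendar.

8 Megabit 518 EC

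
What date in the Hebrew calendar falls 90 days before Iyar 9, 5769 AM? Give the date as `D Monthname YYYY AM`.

8 Shevat 5769 AM

The starting date is JDN 2454955; 2454955 − 90 = 2454865.
JDN 2454865 corresponds to 8 Shevat 5769 AM.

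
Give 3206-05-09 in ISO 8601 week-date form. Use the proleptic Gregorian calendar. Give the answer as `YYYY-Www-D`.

3206-W19-2

The weekday is Tuesday (ISO weekday 2).
That Tuesday belongs to ISO week 19 of ISO year 3206.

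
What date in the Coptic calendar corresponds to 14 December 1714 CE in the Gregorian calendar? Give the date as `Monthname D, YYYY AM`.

Julian Day Number of the source date = 2347433.
Converting JDN 2347433 to the Coptic calendar gives 7 Koiak 1431 AM.

Koiak 7, 1431 AM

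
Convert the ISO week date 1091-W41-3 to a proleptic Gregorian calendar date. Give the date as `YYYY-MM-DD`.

1091-10-07

ISO week 1 of 1091 is the week containing the first Thursday of 1091.
Week 41, day 3 (Wednesday) lands on 1091-10-07.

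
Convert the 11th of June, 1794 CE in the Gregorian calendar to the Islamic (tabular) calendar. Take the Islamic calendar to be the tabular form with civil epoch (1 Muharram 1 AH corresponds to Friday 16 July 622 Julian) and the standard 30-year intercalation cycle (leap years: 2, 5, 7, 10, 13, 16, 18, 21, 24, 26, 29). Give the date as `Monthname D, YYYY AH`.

Both dates share Julian Day Number 2376467; in the tabular Islamic calendar that is 12 Dhu al-Qa'dah 1208 AH.

Dhu al-Qa'dah 12, 1208 AH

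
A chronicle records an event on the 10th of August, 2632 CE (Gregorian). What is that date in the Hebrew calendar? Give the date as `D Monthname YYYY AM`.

3 Av 6392 AM

Both dates share Julian Day Number 2682600; in the Hebrew calendar that is 3 Av 6392 AM.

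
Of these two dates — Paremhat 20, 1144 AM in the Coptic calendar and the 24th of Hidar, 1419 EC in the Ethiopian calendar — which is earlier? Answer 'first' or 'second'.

The two dates have Julian Day Numbers 2242710 and 2242228 respectively.
Since 2242228 < 2242710, the second date comes first.

second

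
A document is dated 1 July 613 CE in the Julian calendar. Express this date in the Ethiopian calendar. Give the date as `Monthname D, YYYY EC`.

Hamle 7, 605 EC

Both dates share Julian Day Number 1945138; in the Ethiopian calendar that is 7 Hamle 605 EC.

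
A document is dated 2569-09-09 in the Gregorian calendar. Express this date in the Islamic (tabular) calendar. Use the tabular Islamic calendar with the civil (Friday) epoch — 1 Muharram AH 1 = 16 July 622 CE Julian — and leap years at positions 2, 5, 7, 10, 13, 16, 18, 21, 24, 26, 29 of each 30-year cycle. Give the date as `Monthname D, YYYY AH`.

Julian Day Number of the source date = 2659620.
Converting JDN 2659620 to the tabular Islamic calendar gives 26 Dhu al-Qa'dah 2007 AH.

Dhu al-Qa'dah 26, 2007 AH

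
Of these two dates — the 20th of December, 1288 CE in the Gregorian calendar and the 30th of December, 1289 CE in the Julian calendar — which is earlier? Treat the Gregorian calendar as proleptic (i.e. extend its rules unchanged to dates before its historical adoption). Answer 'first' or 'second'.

Converting both to JDN: 2191847 vs 2192229; the smaller is the first.

first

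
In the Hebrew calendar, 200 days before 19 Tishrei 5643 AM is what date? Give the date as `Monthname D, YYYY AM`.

Adar 25, 5642 AM

JDN of 19 Tishrei 5643 AM = 2408721.
2408721 − 200 = 2408521.
JDN 2408521 in the Hebrew calendar is Adar 25, 5642 AM.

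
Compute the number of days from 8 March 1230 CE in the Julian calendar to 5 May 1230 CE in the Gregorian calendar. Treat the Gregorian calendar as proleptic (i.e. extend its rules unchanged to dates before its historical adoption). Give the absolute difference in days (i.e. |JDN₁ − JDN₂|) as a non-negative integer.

51

JDN of the first date = 2170382.
JDN of the second date = 2170433.
|2170433 − 2170382| = 51.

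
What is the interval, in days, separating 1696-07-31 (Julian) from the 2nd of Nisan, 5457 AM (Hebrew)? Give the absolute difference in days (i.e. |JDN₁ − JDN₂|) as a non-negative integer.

JDN of the first date = 2340734.
JDN of the second date = 2340960.
|2340960 − 2340734| = 226.

226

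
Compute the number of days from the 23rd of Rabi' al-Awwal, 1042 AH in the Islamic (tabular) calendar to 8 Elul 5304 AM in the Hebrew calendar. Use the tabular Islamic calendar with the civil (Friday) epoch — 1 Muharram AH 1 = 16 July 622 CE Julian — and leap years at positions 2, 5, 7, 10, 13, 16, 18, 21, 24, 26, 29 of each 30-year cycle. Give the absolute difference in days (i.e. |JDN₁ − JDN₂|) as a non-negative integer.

32174

JDN of the first date = 2317417.
JDN of the second date = 2285243.
|2285243 − 2317417| = 32174.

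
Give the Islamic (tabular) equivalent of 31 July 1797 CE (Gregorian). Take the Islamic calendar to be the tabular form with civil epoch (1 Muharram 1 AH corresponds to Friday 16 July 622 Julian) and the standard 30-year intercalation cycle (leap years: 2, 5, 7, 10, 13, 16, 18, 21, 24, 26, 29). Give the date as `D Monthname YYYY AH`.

6 Safar 1212 AH

Julian Day Number of the source date = 2377613.
Converting JDN 2377613 to the tabular Islamic calendar gives 6 Safar 1212 AH.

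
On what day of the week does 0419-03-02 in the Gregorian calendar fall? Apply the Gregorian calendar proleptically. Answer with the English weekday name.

Since JDN mod 7 = 5 (0 = Monday), the day is Saturday.

Saturday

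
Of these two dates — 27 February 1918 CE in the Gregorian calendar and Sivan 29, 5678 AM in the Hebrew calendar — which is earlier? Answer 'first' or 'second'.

first

First date → JDN 2421652; second date → JDN 2421754.
JDN 2421652 < JDN 2421754, so the first date is earlier.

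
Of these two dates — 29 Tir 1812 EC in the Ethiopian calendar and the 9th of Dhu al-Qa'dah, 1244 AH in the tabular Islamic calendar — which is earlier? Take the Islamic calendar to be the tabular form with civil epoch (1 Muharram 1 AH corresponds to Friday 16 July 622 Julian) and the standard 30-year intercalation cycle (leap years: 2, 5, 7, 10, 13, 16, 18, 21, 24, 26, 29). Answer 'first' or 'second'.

The two dates have Julian Day Numbers 2385837 and 2389221 respectively.
Since 2385837 < 2389221, the first date comes first.

first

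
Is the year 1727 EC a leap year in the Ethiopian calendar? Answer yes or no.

yes

1727 mod 4 = 3; in the Ethiopian calendar a year is leap when year mod 4 = 3, so it is a leap year.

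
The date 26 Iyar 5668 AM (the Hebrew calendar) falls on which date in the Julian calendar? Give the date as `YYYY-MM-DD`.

Both dates share Julian Day Number 2418089; in the Julian calendar that is 14 May 1908 CE.

1908-05-14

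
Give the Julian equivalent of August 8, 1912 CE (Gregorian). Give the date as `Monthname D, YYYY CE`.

July 26, 1912 CE

The Julian–Gregorian offset here is 13 days (Julian trailing).
8 August 1912 Gregorian − 13 days → 26 July 1912 Julian.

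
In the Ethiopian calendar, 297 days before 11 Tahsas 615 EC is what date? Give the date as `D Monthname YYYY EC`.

The starting date is JDN 1948584; 1948584 − 297 = 1948287.
JDN 1948287 corresponds to 19 Yekatit 614 EC.

19 Yekatit 614 EC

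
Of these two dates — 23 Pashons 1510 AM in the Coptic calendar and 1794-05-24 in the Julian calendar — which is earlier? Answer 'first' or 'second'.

first

Converting both to JDN: 2376454 vs 2376460; the smaller is the first.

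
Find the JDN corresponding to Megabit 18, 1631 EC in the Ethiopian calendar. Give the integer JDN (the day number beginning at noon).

Equivalently 24 March 1639 (Gregorian).
JDN 2299161 is 15 October 1582 CE (Gregorian); the target day is +20614 days from there, so JDN = 2319775.

2319775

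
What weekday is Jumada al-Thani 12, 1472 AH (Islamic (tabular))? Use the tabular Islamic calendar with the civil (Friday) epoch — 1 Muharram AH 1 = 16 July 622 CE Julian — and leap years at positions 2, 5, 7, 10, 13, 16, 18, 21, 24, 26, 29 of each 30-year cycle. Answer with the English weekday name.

Equivalently 6 March 2050 Gregorian, JDN 2469872.
JDN 2469872 mod 7 = 6, and JDN 0 was a Monday, so this is a Sunday.

Sunday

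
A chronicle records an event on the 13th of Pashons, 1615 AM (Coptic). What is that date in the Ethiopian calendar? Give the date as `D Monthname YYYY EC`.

Julian Day Number of the source date = 2414795.
Converting JDN 2414795 to the Ethiopian calendar gives 13 Ginbot 1891 EC.

13 Ginbot 1891 EC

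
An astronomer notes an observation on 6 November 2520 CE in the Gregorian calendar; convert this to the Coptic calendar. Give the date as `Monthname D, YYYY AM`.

Julian Day Number of the source date = 2641781.
Converting JDN 2641781 to the Coptic calendar gives 23 Paopi 2237 AM.

Paopi 23, 2237 AM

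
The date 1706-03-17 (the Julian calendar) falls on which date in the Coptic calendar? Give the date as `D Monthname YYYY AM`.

21 Paremhat 1422 AM

The source date corresponds to 28 March 1706 in the Gregorian calendar (JDN 2344250).
That day falls on 21 Paremhat 1422 AM in the Coptic calendar.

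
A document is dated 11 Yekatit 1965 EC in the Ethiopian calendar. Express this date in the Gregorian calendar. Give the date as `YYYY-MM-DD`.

1973-02-18

Julian Day Number of the source date = 2441732.
Converting JDN 2441732 to the Gregorian calendar gives 18 February 1973 CE.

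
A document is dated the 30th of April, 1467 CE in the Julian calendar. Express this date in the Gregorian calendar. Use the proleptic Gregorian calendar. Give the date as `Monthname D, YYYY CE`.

May 9, 1467 CE

At this point the Julian calendar is 9 days behind the Gregorian.
30 April 1467 Julian + 9 days → 9 May 1467 Gregorian.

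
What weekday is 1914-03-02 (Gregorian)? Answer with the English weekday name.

Monday

2420194 ≡ 0 (mod 7); counting from Monday = 0 gives Monday.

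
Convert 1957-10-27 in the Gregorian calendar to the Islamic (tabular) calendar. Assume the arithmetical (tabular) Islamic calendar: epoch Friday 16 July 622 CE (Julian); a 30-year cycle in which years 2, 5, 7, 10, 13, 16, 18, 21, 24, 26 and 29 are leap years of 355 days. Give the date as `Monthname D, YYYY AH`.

Both dates share Julian Day Number 2436139; in the tabular Islamic calendar that is 2 Rabi' al-Thani 1377 AH.

Rabi' al-Thani 2, 1377 AH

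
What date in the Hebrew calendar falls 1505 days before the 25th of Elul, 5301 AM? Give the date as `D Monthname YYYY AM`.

27 Av 5297 AM

Counting 1505 days back from JDN 2284168 reaches JDN 2282663, which is 27 Av 5297 AM.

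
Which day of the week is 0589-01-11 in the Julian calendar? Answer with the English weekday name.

This is JDN 1936201 (13 January 589 Gregorian).
Since JDN mod 7 = 1 (0 = Monday), the day is Tuesday.

Tuesday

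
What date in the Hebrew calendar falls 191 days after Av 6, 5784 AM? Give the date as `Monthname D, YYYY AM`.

Counting 191 days forward from JDN 2460533 reaches JDN 2460724, which is Shevat 19, 5785 AM.

Shevat 19, 5785 AM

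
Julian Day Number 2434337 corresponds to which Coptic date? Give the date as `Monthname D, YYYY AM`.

JDN 2434337 is 20 November 1952 in the Gregorian calendar.
In the Coptic calendar that day is Hathor 11, 1669 AM.

Hathor 11, 1669 AM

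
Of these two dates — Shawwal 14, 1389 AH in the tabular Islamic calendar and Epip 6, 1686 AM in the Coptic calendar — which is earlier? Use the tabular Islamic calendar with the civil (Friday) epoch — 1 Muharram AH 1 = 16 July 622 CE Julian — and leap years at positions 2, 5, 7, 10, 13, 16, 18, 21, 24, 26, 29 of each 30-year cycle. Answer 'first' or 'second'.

first

First date → JDN 2440580; second date → JDN 2440781.
JDN 2440580 < JDN 2440781, so the first date is earlier.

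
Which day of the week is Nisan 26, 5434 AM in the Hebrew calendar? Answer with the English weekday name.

Wednesday

Equivalently 2 May 1674 Gregorian, JDN 2332598.
2332598 ≡ 2 (mod 7); counting from Monday = 0 gives Wednesday.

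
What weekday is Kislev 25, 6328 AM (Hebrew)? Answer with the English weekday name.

This is JDN 2658999 (28 December 2567 Gregorian).
Since JDN mod 7 = 0 (0 = Monday), the day is Monday.

Monday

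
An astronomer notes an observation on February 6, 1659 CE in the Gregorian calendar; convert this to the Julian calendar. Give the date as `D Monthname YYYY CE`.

At this point the Julian calendar is 10 days behind the Gregorian.
6 February 1659 Gregorian − 10 days → 27 January 1659 Julian.

27 January 1659 CE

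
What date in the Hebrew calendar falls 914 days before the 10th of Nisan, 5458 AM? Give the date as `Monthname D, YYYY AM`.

JDN of the 10th of Nisan, 5458 AM = 2341323.
2341323 − 914 = 2340409.
JDN 2340409 in the Hebrew calendar is Tishrei 11, 5456 AM.

Tishrei 11, 5456 AM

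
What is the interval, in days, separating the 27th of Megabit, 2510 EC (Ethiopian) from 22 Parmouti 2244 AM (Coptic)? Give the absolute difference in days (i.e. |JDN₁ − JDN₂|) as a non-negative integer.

JDN of the first date = 2640839.
JDN of the second date = 2644517.
|2644517 − 2640839| = 3678.

3678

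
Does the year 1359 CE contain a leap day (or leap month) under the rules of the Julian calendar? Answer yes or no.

1359 mod 4 = 3, so it is a common year in the Julian calendar.

no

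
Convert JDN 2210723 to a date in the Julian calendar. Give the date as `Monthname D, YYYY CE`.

The proleptic Gregorian equivalent of JDN 2210723 is 26 August 1340.
In the Julian calendar that day is August 18, 1340 CE.

August 18, 1340 CE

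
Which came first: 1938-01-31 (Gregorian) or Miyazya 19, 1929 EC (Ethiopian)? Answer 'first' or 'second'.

Converting both to JDN: 2428930 vs 2428651; the smaller is the second.

second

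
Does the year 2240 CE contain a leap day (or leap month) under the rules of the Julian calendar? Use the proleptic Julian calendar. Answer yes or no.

2240 mod 4 = 0, so it is a leap year in the Julian calendar.

yes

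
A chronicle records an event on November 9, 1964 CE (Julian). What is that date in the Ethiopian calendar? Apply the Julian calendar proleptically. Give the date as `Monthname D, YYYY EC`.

Hidar 13, 1957 EC

Julian Day Number of the source date = 2438722.
Converting JDN 2438722 to the Ethiopian calendar gives 13 Hidar 1957 EC.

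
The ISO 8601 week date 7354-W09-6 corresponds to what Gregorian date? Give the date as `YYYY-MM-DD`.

7354-03-02

ISO week 1 of 7354 is the week containing the first Thursday of 7354.
Week 9, day 6 (Saturday) lands on 7354-03-02.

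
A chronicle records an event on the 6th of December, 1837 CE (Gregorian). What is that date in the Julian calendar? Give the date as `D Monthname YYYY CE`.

The Julian–Gregorian offset here is 12 days (Julian trailing).
6 December 1837 Gregorian − 12 days → 24 November 1837 Julian.

24 November 1837 CE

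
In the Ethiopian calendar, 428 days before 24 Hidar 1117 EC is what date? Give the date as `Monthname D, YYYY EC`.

Meskerem 21, 1116 EC

JDN of 24 Hidar 1117 EC = 2131923.
2131923 − 428 = 2131495.
JDN 2131495 in the Ethiopian calendar is Meskerem 21, 1116 EC.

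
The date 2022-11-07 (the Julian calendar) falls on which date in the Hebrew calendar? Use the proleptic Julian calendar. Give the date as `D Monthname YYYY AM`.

26 Cheshvan 5783 AM

Julian Day Number of the source date = 2459904.
Converting JDN 2459904 to the Hebrew calendar gives 26 Cheshvan 5783 AM.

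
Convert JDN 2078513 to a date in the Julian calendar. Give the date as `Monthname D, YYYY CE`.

August 29, 978 CE

JDN 2078513 is 3 September 978 in the proleptic Gregorian calendar.
In the Julian calendar that day is August 29, 978 CE.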